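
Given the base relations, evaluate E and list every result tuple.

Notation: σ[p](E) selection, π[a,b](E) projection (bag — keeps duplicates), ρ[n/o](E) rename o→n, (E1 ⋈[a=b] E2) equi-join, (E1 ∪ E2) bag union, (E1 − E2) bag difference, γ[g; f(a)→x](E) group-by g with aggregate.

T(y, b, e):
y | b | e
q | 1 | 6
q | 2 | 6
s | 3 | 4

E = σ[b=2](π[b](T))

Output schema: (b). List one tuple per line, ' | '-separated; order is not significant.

Subexpression sizes:
  T → 3
  π[b](T) → 3
  σ[b=2](π[b](T)) → 1

== RESULT ==
b
2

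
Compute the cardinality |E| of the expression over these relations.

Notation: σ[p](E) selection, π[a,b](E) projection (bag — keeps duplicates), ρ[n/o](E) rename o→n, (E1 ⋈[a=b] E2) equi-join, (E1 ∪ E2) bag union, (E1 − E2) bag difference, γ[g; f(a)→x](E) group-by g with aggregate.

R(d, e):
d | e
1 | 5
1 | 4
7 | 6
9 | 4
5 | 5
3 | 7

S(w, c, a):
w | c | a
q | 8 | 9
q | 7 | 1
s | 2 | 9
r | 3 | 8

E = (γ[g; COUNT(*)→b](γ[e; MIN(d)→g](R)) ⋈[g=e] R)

Stepwise |·|:
  R → 6
  γ[e; MIN(d)→g](R) → 4
  γ[g; COUNT(*)→b](γ[e; MIN(d)→g](R)) → 3
  R → 6
  (γ[g; COUNT(*)→b](γ[e; MIN(d)→g](R)) ⋈[g=e] R) → 1

|E| = 1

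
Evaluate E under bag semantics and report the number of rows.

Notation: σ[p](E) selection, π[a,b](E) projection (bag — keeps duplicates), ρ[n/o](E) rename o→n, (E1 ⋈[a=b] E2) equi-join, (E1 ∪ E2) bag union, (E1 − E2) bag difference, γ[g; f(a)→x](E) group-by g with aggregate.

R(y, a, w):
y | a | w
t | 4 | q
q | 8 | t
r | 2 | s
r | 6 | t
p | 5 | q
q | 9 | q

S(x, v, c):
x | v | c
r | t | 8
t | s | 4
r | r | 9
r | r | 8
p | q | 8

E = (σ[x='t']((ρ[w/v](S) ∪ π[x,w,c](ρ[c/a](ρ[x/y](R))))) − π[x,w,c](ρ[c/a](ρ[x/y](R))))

Subexpression sizes:
  S → 5
  ρ[w/v](S) → 5
  R → 6
  ρ[x/y](R) → 6
  ρ[c/a](ρ[x/y](R)) → 6
  π[x,w,c](ρ[c/a](ρ[x/y](R))) → 6
  (ρ[w/v](S) ∪ π[x,w,c](ρ[c/a](ρ[x/y](R)))) → 11
  σ[x='t']((ρ[w/v](S) ∪ π[x,w,c](ρ[c/a](ρ[x/y](R))))) → 2
  R → 6
  ρ[x/y](R) → 6
  ρ[c/a](ρ[x/y](R)) → 6
  π[x,w,c](ρ[c/a](ρ[x/y](R))) → 6
  (σ[x='t']((ρ[w/v](S) ∪ π[x,w,c](ρ[c/a](ρ[x/y](R))))) − π[x,w,c](ρ[c/a](ρ[x/y](R)))) → 1

|E| = 1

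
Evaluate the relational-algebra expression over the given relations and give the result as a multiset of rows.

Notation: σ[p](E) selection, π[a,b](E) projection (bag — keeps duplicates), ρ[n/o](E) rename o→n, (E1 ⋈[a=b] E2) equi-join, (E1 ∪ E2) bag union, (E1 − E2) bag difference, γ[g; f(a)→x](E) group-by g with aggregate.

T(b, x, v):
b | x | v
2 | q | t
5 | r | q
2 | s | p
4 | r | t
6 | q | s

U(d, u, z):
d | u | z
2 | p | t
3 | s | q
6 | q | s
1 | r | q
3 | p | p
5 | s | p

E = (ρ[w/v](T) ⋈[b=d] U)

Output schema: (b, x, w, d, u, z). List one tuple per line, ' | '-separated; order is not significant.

Subexpression sizes:
  T → 5
  ρ[w/v](T) → 5
  U → 6
  (ρ[w/v](T) ⋈[b=d] U) → 4

== RESULT ==
b | x | w | d | u | z
2 | q | t | 2 | p | t
2 | s | p | 2 | p | t
5 | r | q | 5 | s | p
6 | q | s | 6 | q | s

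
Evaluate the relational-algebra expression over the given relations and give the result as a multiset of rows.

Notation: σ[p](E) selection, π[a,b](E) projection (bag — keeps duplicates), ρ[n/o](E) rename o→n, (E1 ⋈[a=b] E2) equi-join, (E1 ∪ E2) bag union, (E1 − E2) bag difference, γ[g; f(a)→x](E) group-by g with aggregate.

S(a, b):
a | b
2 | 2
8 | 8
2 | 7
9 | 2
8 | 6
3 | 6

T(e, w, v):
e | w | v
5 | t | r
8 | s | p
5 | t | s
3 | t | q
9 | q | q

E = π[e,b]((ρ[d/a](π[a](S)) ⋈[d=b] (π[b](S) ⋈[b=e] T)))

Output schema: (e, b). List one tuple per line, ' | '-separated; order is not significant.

Per-node cardinality:
  S → 6
  π[a](S) → 6
  ρ[d/a](π[a](S)) → 6
  S → 6
  π[b](S) → 6
  T → 5
  (π[b](S) ⋈[b=e] T) → 1
  (ρ[d/a](π[a](S)) ⋈[d=b] (π[b](S) ⋈[b=e] T)) → 2
  π[e,b]((ρ[d/a](π[a](S)) ⋈[d=b] (π[b](S) ⋈[b=e] T))) → 2

== RESULT ==
e | b
8 | 8
8 | 8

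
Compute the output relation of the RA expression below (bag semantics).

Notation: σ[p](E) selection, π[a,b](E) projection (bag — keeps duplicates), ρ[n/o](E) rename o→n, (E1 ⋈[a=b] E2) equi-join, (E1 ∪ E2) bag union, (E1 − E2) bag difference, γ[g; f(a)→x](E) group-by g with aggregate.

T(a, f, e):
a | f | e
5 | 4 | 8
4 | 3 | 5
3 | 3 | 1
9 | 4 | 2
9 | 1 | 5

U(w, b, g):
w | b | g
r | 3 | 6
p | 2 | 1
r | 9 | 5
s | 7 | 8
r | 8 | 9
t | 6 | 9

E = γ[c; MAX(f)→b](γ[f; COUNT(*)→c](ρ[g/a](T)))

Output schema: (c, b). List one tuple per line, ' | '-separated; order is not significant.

Row counts bottom-up:
  T → 5
  ρ[g/a](T) → 5
  γ[f; COUNT(*)→c](ρ[g/a](T)) → 3
  γ[c; MAX(f)→b](γ[f; COUNT(*)→c](ρ[g/a](T))) → 2

== RESULT ==
c | b
1 | 1
2 | 4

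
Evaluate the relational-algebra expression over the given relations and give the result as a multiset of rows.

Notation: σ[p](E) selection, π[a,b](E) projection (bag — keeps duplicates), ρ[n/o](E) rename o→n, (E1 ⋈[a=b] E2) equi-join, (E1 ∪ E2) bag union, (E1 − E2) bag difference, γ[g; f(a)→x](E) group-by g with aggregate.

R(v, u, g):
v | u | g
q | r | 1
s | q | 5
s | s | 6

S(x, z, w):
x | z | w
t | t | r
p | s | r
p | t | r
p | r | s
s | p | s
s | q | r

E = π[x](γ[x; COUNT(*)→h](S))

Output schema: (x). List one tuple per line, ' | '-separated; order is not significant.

Row counts bottom-up:
  S → 6
  γ[x; COUNT(*)→h](S) → 3
  π[x](γ[x; COUNT(*)→h](S)) → 3

== RESULT ==
x
p
s
t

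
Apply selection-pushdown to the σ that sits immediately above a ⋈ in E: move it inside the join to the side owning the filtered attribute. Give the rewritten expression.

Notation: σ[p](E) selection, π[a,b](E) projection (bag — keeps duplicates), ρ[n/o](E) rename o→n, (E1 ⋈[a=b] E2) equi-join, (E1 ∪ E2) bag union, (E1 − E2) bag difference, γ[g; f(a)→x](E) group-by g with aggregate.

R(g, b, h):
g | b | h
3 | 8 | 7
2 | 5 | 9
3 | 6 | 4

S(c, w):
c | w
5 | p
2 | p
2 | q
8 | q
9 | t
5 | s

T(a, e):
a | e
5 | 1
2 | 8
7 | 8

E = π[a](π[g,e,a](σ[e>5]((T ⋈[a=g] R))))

σ filters on e, owned by the left side.
E' = π[a](π[g,e,a]((σ[e>5](T) ⋈[a=g] R)))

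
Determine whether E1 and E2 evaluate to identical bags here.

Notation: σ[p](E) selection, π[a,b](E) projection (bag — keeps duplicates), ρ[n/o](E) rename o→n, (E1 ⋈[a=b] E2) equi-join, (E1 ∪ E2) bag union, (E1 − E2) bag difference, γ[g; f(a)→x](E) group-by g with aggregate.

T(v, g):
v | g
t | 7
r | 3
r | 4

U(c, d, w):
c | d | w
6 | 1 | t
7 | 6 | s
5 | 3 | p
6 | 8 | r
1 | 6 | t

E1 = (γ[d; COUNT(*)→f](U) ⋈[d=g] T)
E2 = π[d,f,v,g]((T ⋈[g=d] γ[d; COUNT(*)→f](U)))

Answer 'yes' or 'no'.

E1 row counts bottom-up:
  U → 5
  γ[d; COUNT(*)→f](U) → 4
  T → 3
  (γ[d; COUNT(*)→f](U) ⋈[d=g] T) → 1
E2 row counts bottom-up:
  T → 3
  U → 5
  γ[d; COUNT(*)→f](U) → 4
  (T ⋈[g=d] γ[d; COUNT(*)→f](U)) → 1
  π[d,f,v,g]((T ⋈[g=d] γ[d; COUNT(*)→f](U))) → 1

E1 and E2 produce the same multiset:
d | f | v | g
3 | 1 | r | 3

yes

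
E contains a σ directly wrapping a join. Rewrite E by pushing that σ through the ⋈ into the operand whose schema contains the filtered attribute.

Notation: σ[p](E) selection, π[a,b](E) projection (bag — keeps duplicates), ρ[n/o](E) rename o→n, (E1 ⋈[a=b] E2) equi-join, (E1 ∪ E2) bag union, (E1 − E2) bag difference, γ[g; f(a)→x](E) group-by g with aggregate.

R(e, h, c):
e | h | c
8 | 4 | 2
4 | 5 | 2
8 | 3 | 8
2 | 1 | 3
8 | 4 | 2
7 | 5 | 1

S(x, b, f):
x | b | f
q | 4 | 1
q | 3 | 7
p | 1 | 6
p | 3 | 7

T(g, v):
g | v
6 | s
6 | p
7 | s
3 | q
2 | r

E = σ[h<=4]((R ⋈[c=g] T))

σ filters on h, owned by the left side.
E' = (σ[h<=4](R) ⋈[c=g] T)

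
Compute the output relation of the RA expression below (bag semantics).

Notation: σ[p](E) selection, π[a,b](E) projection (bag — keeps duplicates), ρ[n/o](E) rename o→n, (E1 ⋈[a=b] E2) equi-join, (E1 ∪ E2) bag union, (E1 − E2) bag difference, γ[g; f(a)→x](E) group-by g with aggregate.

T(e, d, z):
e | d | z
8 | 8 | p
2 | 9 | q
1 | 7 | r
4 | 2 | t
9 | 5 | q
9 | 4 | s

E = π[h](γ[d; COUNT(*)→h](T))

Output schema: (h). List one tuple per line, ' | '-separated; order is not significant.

Stepwise |·|:
  T → 6
  γ[d; COUNT(*)→h](T) → 6
  π[h](γ[d; COUNT(*)→h](T)) → 6

== RESULT ==
h
1
1
1
1
1
1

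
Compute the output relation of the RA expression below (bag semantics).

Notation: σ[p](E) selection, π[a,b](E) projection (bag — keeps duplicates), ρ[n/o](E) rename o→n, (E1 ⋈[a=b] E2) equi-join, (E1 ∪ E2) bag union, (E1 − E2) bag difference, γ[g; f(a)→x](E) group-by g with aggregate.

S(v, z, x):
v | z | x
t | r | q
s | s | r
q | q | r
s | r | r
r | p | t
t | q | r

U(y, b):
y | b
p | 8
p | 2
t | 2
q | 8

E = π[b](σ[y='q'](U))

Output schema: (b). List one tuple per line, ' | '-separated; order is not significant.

Stepwise |·|:
  U → 4
  σ[y='q'](U) → 1
  π[b](σ[y='q'](U)) → 1

== RESULT ==
b
8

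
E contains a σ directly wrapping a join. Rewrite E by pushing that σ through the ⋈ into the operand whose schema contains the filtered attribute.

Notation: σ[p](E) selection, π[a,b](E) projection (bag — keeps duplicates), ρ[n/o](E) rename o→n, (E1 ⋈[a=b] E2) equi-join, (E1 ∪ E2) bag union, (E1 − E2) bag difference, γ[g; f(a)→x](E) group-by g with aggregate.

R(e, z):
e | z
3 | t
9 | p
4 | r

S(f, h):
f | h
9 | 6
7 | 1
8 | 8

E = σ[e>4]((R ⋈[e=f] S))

σ filters on e, owned by the left side.
E' = (σ[e>4](R) ⋈[e=f] S)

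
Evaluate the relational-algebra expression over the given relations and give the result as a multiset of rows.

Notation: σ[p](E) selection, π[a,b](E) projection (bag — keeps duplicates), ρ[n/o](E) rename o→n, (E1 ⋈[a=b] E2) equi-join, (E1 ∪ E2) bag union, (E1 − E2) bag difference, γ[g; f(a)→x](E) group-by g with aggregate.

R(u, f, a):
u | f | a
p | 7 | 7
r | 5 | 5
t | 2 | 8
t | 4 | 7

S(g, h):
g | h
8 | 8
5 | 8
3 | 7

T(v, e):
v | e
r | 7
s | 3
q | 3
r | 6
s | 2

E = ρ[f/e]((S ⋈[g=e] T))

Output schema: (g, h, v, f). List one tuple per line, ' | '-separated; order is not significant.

Stepwise |·|:
  S → 3
  T → 5
  (S ⋈[g=e] T) → 2
  ρ[f/e]((S ⋈[g=e] T)) → 2

== RESULT ==
g | h | v | f
3 | 7 | q | 3
3 | 7 | s | 3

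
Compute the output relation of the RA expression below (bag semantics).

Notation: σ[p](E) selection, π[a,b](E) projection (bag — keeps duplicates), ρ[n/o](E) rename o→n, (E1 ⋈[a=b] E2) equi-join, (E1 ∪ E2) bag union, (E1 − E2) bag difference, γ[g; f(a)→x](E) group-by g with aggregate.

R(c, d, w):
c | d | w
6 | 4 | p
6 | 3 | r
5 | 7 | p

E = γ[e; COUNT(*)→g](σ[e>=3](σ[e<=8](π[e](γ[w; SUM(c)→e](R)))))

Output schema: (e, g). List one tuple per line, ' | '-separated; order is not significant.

Per-node cardinality:
  R → 3
  γ[w; SUM(c)→e](R) → 2
  π[e](γ[w; SUM(c)→e](R)) → 2
  σ[e<=8](π[e](γ[w; SUM(c)→e](R))) → 1
  σ[e>=3](σ[e<=8](π[e](γ[w; SUM(c)→e](R)))) → 1
  γ[e; COUNT(*)→g](σ[e>=3](σ[e<=8](π[e](γ[w; SUM(c)→e](R))))) → 1

== RESULT ==
e | g
6 | 1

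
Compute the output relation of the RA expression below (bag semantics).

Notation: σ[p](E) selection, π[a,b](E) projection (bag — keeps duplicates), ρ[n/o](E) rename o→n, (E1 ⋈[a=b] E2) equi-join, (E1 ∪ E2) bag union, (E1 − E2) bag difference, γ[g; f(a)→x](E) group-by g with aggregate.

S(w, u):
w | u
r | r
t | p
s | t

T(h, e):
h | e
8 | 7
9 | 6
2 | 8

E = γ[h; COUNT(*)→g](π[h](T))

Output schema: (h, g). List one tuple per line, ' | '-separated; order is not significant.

Subexpression sizes:
  T → 3
  π[h](T) → 3
  γ[h; COUNT(*)→g](π[h](T)) → 3

== RESULT ==
h | g
2 | 1
8 | 1
9 | 1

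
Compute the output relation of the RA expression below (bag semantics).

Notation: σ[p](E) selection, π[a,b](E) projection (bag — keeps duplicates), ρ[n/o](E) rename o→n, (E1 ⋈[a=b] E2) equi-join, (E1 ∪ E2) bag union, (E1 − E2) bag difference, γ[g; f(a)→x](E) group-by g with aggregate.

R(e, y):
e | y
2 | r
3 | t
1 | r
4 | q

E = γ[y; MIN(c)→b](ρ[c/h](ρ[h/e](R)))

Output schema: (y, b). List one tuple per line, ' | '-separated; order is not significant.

Subexpression sizes:
  R → 4
  ρ[h/e](R) → 4
  ρ[c/h](ρ[h/e](R)) → 4
  γ[y; MIN(c)→b](ρ[c/h](ρ[h/e](R))) → 3

== RESULT ==
y | b
q | 4
r | 1
t | 3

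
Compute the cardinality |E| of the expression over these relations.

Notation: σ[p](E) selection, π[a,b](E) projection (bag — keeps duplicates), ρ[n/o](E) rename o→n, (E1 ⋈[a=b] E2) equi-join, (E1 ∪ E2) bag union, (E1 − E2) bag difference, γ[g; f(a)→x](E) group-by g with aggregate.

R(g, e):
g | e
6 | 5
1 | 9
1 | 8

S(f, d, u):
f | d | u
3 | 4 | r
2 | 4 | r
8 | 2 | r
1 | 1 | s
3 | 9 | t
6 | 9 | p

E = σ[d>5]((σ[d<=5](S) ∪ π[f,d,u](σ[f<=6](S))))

Row counts bottom-up:
  S → 6
  σ[d<=5](S) → 4
  S → 6
  σ[f<=6](S) → 5
  π[f,d,u](σ[f<=6](S)) → 5
  (σ[d<=5](S) ∪ π[f,d,u](σ[f<=6](S))) → 9
  σ[d>5]((σ[d<=5](S) ∪ π[f,d,u](σ[f<=6](S)))) → 2

|E| = 2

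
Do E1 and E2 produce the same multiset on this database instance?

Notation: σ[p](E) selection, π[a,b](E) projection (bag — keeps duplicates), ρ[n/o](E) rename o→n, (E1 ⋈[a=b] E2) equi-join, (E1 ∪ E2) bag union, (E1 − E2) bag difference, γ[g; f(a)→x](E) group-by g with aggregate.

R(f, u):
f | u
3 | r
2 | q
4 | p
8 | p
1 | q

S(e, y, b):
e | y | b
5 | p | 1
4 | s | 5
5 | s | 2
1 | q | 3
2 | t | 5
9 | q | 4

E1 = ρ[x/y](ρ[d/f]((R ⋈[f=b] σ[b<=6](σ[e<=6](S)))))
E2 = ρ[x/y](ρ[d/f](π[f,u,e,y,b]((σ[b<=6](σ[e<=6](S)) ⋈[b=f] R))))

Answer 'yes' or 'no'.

E1 stepwise |·|:
  R → 5
  S → 6
  σ[e<=6](S) → 5
  σ[b<=6](σ[e<=6](S)) → 5
  (R ⋈[f=b] σ[b<=6](σ[e<=6](S))) → 3
  ρ[d/f]((R ⋈[f=b] σ[b<=6](σ[e<=6](S)))) → 3
  ρ[x/y](ρ[d/f]((R ⋈[f=b] σ[b<=6](σ[e<=6](S))))) → 3
E2 stepwise |·|:
  S → 6
  σ[e<=6](S) → 5
  σ[b<=6](σ[e<=6](S)) → 5
  R → 5
  (σ[b<=6](σ[e<=6](S)) ⋈[b=f] R) → 3
  π[f,u,e,y,b]((σ[b<=6](σ[e<=6](S)) ⋈[b=f] R)) → 3
  ρ[d/f](π[f,u,e,y,b]((σ[b<=6](σ[e<=6](S)) ⋈[b=f] R))) → 3
  ρ[x/y](ρ[d/f](π[f,u,e,y,b]((σ[b<=6](σ[e<=6](S)) ⋈[b=f] R)))) → 3

E1 and E2 produce the same multiset:
d | u | e | x | b
1 | q | 5 | p | 1
2 | q | 5 | s | 2
3 | r | 1 | q | 3

yes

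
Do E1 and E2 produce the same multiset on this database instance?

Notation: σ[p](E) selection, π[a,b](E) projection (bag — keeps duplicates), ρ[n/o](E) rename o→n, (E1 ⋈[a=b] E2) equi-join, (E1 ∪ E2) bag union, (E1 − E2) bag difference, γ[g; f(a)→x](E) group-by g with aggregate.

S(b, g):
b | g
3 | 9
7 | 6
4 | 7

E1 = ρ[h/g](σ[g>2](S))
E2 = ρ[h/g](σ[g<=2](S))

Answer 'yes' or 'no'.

E1 row counts bottom-up:
  S → 3
  σ[g>2](S) → 3
  ρ[h/g](σ[g>2](S)) → 3
E2 row counts bottom-up:
  S → 3
  σ[g<=2](S) → 0
  ρ[h/g](σ[g<=2](S)) → 0

E1 result:
b | h
3 | 9
4 | 7
7 | 6
E2 result:
b | h
(0 rows)
Witness: (7, 6) appears 1× in E1 but 0× in E2.

no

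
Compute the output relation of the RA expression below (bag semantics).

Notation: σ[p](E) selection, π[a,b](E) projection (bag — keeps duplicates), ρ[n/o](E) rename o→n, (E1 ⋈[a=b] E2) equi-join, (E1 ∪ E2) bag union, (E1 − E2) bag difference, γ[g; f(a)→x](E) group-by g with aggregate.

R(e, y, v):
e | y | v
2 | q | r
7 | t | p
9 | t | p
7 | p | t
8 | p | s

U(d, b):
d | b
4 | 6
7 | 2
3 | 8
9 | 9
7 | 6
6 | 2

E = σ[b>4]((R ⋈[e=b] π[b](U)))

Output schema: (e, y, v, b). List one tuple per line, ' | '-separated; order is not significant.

Row counts bottom-up:
  R → 5
  U → 6
  π[b](U) → 6
  (R ⋈[e=b] π[b](U)) → 4
  σ[b>4]((R ⋈[e=b] π[b](U))) → 2

== RESULT ==
e | y | v | b
8 | p | s | 8
9 | t | p | 9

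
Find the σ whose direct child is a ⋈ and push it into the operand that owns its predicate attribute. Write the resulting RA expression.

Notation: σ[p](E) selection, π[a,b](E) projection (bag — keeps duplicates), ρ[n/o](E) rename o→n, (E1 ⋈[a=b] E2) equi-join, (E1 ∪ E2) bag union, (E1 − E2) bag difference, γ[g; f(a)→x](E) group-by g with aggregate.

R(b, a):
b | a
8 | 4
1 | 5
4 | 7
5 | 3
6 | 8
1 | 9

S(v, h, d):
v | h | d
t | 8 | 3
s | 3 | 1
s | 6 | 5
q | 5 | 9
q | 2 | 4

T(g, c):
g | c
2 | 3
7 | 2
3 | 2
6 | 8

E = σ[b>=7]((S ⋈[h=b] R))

σ filters on b, owned by the right side.
E' = (S ⋈[h=b] σ[b>=7](R))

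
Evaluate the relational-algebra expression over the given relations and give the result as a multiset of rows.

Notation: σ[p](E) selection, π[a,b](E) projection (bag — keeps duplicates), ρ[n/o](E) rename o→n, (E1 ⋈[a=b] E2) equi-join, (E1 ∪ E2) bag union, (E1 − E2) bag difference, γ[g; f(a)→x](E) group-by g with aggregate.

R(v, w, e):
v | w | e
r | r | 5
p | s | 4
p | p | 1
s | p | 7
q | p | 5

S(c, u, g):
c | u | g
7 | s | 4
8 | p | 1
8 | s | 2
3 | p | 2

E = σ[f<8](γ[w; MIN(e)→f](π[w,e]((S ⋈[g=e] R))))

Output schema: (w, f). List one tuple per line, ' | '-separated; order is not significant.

Stepwise |·|:
  S → 4
  R → 5
  (S ⋈[g=e] R) → 2
  π[w,e]((S ⋈[g=e] R)) → 2
  γ[w; MIN(e)→f](π[w,e]((S ⋈[g=e] R))) → 2
  σ[f<8](γ[w; MIN(e)→f](π[w,e]((S ⋈[g=e] R)))) → 2

== RESULT ==
w | f
p | 1
s | 4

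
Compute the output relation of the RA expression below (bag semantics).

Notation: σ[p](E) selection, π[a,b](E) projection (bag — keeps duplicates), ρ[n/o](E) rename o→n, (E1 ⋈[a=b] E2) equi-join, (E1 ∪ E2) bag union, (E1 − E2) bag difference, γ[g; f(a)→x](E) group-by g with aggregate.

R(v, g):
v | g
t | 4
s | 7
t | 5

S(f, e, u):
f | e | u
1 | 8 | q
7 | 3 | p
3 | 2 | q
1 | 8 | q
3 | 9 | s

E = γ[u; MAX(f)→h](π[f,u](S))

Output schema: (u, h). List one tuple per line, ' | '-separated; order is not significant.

Subexpression sizes:
  S → 5
  π[f,u](S) → 5
  γ[u; MAX(f)→h](π[f,u](S)) → 3

== RESULT ==
u | h
p | 7
q | 3
s | 3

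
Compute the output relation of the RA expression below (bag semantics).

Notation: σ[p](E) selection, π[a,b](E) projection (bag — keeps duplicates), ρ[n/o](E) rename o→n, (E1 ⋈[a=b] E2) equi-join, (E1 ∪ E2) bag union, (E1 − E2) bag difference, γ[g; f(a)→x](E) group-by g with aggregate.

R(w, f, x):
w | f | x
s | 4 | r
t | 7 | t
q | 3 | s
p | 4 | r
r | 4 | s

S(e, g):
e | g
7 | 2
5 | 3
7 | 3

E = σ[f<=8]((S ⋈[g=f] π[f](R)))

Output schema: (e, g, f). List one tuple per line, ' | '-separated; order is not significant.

Row counts bottom-up:
  S → 3
  R → 5
  π[f](R) → 5
  (S ⋈[g=f] π[f](R)) → 2
  σ[f<=8]((S ⋈[g=f] π[f](R))) → 2

== RESULT ==
e | g | f
5 | 3 | 3
7 | 3 | 3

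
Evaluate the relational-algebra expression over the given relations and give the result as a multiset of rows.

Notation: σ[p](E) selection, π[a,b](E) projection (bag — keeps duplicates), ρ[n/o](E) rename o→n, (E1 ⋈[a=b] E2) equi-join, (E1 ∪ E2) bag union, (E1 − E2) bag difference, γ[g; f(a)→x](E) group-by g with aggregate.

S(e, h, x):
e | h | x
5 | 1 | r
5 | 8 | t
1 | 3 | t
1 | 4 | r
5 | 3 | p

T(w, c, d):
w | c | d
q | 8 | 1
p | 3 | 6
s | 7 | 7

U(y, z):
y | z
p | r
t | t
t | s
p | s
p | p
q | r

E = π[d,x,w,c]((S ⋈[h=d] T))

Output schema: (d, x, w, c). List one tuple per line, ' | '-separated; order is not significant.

Stepwise |·|:
  S → 5
  T → 3
  (S ⋈[h=d] T) → 1
  π[d,x,w,c]((S ⋈[h=d] T)) → 1

== RESULT ==
d | x | w | c
1 | r | q | 8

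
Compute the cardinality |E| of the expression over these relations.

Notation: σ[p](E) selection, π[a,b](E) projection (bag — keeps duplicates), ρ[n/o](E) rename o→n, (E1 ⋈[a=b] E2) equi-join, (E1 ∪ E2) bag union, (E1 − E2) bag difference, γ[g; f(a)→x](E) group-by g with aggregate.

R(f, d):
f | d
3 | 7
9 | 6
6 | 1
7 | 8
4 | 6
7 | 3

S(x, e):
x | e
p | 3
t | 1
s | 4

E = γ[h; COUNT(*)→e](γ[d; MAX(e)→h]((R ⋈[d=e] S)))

Row counts bottom-up:
  R → 6
  S → 3
  (R ⋈[d=e] S) → 2
  γ[d; MAX(e)→h]((R ⋈[d=e] S)) → 2
  γ[h; COUNT(*)→e](γ[d; MAX(e)→h]((R ⋈[d=e] S))) → 2

|E| = 2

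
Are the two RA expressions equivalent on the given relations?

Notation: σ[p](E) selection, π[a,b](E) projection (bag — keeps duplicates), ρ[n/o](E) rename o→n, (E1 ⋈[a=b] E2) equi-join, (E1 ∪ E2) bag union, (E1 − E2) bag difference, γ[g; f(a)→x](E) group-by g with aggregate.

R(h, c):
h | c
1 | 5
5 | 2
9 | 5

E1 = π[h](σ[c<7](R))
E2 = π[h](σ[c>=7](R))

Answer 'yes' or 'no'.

E1 subexpression sizes:
  R → 3
  σ[c<7](R) → 3
  π[h](σ[c<7](R)) → 3
E2 subexpression sizes:
  R → 3
  σ[c>=7](R) → 0
  π[h](σ[c>=7](R)) → 0

E1 result:
h
1
5
9
E2 result:
h
(0 rows)
Witness: (1,) appears 1× in E1 but 0× in E2.

no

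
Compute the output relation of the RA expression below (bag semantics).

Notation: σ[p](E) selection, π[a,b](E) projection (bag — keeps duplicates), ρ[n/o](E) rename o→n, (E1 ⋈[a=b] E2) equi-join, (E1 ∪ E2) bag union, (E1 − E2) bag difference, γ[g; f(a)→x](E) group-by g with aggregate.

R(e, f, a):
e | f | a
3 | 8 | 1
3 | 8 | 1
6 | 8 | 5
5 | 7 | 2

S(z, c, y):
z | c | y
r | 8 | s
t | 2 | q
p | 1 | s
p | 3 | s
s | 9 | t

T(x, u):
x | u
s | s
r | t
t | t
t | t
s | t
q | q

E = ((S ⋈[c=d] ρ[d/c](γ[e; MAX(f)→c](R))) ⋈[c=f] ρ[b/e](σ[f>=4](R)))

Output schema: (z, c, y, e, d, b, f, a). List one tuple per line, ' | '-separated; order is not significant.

Per-node cardinality:
  S → 5
  R → 4
  γ[e; MAX(f)→c](R) → 3
  ρ[d/c](γ[e; MAX(f)→c](R)) → 3
  (S ⋈[c=d] ρ[d/c](γ[e; MAX(f)→c](R))) → 2
  R → 4
  σ[f>=4](R) → 4
  ρ[b/e](σ[f>=4](R)) → 4
  ((S ⋈[c=d] ρ[d/c](γ[e; MAX(f)→c](R))) ⋈[c=f] ρ[b/e](σ[f>=4](R))) → 6

== RESULT ==
z | c | y | e | d | b | f | a
r | 8 | s | 3 | 8 | 3 | 8 | 1
r | 8 | s | 3 | 8 | 3 | 8 | 1
r | 8 | s | 3 | 8 | 6 | 8 | 5
r | 8 | s | 6 | 8 | 3 | 8 | 1
r | 8 | s | 6 | 8 | 3 | 8 | 1
r | 8 | s | 6 | 8 | 6 | 8 | 5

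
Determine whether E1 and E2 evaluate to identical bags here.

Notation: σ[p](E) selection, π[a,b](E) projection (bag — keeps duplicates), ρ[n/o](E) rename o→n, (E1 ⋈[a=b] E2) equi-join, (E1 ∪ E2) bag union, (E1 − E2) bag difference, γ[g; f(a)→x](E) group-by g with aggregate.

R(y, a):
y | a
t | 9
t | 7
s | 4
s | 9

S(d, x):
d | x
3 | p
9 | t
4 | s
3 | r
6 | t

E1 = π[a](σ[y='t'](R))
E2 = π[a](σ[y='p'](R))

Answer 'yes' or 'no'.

E1 subexpression sizes:
  R → 4
  σ[y='t'](R) → 2
  π[a](σ[y='t'](R)) → 2
E2 subexpression sizes:
  R → 4
  σ[y='p'](R) → 0
  π[a](σ[y='p'](R)) → 0

E1 result:
a
7
9
E2 result:
a
(0 rows)
Witness: (7,) appears 1× in E1 but 0× in E2.

no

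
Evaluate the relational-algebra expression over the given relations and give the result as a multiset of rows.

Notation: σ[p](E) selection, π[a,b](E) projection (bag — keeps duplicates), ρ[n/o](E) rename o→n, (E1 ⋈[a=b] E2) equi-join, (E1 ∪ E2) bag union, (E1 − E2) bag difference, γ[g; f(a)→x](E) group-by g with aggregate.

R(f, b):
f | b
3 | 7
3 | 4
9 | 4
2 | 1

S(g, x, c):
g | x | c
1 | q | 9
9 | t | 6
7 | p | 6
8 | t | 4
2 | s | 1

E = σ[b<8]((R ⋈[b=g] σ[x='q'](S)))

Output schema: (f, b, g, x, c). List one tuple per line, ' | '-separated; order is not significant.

Per-node cardinality:
  R → 4
  S → 5
  σ[x='q'](S) → 1
  (R ⋈[b=g] σ[x='q'](S)) → 1
  σ[b<8]((R ⋈[b=g] σ[x='q'](S))) → 1

== RESULT ==
f | b | g | x | c
2 | 1 | 1 | q | 9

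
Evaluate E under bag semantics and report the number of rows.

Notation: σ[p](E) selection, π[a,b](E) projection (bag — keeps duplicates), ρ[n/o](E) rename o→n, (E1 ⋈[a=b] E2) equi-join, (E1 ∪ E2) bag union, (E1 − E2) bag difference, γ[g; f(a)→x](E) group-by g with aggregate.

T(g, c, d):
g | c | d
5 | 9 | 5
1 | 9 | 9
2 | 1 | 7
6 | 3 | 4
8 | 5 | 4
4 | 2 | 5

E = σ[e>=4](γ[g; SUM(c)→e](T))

Row counts bottom-up:
  T → 6
  γ[g; SUM(c)→e](T) → 6
  σ[e>=4](γ[g; SUM(c)→e](T)) → 3

|E| = 3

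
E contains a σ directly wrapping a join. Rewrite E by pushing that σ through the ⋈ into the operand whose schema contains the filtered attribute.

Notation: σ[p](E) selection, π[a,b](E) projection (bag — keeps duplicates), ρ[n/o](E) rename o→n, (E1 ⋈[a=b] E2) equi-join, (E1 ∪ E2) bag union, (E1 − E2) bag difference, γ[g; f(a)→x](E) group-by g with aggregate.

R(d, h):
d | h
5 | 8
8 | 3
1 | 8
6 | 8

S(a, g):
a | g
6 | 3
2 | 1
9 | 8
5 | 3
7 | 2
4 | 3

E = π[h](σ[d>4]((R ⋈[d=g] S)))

σ filters on d, owned by the left side.
E' = π[h]((σ[d>4](R) ⋈[d=g] S))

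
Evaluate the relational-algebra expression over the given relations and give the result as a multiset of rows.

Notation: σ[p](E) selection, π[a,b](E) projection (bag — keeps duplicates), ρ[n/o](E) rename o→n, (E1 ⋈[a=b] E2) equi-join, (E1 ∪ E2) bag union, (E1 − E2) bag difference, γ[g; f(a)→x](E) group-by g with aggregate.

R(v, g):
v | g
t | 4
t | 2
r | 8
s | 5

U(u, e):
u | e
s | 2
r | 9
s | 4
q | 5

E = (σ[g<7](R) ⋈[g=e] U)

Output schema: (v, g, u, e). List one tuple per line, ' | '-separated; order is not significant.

Subexpression sizes:
  R → 4
  σ[g<7](R) → 3
  U → 4
  (σ[g<7](R) ⋈[g=e] U) → 3

== RESULT ==
v | g | u | e
s | 5 | q | 5
t | 2 | s | 2
t | 4 | s | 4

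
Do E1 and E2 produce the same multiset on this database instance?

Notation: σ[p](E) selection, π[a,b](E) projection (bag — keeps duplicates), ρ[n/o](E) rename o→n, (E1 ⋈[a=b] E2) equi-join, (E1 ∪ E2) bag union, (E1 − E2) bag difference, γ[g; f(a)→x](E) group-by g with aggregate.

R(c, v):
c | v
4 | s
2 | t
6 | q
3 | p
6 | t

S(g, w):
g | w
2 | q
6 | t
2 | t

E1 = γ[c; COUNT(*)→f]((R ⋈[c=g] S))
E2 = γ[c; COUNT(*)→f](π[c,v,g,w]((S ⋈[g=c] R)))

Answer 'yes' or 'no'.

E1 row counts bottom-up:
  R → 5
  S → 3
  (R ⋈[c=g] S) → 4
  γ[c; COUNT(*)→f]((R ⋈[c=g] S)) → 2
E2 row counts bottom-up:
  S → 3
  R → 5
  (S ⋈[g=c] R) → 4
  π[c,v,g,w]((S ⋈[g=c] R)) → 4
  γ[c; COUNT(*)→f](π[c,v,g,w]((S ⋈[g=c] R))) → 2

E1 and E2 produce the same multiset:
c | f
2 | 2
6 | 2

yes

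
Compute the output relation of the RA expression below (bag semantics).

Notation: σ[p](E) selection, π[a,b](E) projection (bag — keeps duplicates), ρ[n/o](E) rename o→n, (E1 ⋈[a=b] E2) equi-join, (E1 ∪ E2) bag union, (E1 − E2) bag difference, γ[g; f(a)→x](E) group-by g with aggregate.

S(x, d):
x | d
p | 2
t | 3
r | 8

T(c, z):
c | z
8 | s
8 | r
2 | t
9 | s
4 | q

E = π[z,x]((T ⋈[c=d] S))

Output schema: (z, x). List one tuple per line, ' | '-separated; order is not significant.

Per-node cardinality:
  T → 5
  S → 3
  (T ⋈[c=d] S) → 3
  π[z,x]((T ⋈[c=d] S)) → 3

== RESULT ==
z | x
r | r
s | r
t | p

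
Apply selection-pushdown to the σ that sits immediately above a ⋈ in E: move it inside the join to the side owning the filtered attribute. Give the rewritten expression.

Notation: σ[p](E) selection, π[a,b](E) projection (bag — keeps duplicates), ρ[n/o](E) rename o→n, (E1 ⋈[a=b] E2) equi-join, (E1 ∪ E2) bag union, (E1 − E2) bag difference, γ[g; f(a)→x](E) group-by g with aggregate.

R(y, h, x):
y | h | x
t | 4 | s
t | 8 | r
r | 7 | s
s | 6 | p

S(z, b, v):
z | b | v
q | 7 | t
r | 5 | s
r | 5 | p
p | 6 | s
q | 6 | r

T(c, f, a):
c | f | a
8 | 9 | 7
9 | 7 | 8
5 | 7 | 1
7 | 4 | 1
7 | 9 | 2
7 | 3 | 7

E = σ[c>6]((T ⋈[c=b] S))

σ filters on c, owned by the left side.
E' = (σ[c>6](T) ⋈[c=b] S)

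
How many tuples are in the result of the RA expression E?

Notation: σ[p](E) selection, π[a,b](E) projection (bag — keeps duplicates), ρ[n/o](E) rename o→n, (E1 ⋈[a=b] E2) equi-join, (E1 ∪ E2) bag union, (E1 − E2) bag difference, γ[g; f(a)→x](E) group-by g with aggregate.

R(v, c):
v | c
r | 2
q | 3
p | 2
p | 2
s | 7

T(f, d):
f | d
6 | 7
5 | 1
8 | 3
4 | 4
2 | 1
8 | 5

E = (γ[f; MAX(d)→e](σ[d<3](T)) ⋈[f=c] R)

Stepwise |·|:
  T → 6
  σ[d<3](T) → 2
  γ[f; MAX(d)→e](σ[d<3](T)) → 2
  R → 5
  (γ[f; MAX(d)→e](σ[d<3](T)) ⋈[f=c] R) → 3

|E| = 3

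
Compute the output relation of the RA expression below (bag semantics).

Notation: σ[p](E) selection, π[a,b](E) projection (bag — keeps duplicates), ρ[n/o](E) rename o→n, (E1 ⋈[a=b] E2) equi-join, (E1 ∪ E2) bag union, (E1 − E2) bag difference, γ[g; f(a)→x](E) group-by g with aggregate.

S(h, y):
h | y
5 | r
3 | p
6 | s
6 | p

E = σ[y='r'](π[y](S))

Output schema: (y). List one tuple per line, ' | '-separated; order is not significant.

Row counts bottom-up:
  S → 4
  π[y](S) → 4
  σ[y='r'](π[y](S)) → 1

== RESULT ==
y
r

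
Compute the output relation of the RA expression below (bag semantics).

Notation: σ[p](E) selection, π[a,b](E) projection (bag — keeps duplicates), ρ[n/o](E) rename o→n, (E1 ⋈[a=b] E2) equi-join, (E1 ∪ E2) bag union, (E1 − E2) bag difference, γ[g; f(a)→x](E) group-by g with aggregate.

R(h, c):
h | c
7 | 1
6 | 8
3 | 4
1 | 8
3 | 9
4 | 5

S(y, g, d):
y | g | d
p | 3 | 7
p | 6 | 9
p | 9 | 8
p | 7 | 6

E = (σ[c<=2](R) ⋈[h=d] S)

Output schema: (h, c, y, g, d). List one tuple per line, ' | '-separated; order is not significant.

Row counts bottom-up:
  R → 6
  σ[c<=2](R) → 1
  S → 4
  (σ[c<=2](R) ⋈[h=d] S) → 1

== RESULT ==
h | c | y | g | d
7 | 1 | p | 3 | 7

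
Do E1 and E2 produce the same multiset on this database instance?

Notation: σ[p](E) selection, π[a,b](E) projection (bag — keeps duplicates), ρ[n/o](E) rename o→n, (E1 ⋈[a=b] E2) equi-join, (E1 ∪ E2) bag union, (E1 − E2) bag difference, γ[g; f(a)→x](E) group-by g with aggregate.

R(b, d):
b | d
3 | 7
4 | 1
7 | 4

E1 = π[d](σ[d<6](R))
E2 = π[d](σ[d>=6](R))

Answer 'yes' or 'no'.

E1 per-node cardinality:
  R → 3
  σ[d<6](R) → 2
  π[d](σ[d<6](R)) → 2
E2 per-node cardinality:
  R → 3
  σ[d>=6](R) → 1
  π[d](σ[d>=6](R)) → 1

E1 result:
d
1
4
E2 result:
d
7
Witness: (1,) appears 1× in E1 but 0× in E2.

no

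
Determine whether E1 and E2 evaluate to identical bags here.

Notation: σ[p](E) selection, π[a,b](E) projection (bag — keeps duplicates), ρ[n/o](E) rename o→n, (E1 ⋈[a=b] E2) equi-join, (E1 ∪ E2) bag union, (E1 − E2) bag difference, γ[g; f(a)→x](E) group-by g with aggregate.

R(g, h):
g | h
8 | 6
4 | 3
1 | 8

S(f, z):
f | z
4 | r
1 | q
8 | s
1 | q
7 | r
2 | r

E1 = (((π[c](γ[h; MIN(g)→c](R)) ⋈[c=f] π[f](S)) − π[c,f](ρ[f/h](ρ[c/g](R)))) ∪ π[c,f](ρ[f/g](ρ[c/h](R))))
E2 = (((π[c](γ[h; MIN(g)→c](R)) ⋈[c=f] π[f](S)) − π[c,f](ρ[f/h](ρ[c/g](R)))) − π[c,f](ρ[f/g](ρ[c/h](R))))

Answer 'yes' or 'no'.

E1 per-node cardinality:
  R → 3
  γ[h; MIN(g)→c](R) → 3
  π[c](γ[h; MIN(g)→c](R)) → 3
  S → 6
  π[f](S) → 6
  (π[c](γ[h; MIN(g)→c](R)) ⋈[c=f] π[f](S)) → 4
  R → 3
  ρ[c/g](R) → 3
  ρ[f/h](ρ[c/g](R)) → 3
  π[c,f](ρ[f/h](ρ[c/g](R))) → 3
  ((π[c](γ[h; MIN(g)→c](R)) ⋈[c=f] π[f](S)) − π[c,f](ρ[f/h](ρ[c/g](R)))) → 4
  R → 3
  ρ[c/h](R) → 3
  ρ[f/g](ρ[c/h](R)) → 3
  π[c,f](ρ[f/g](ρ[c/h](R))) → 3
  (((π[c](γ[h; MIN(g)→c](R)) ⋈[c=f] π[f](S)) − π[c,f](ρ[f/h](ρ[c/g](R)))) ∪ π[c,f](ρ[f/g](ρ[c/h](R)))) → 7
E2 per-node cardinality:
  R → 3
  γ[h; MIN(g)→c](R) → 3
  π[c](γ[h; MIN(g)→c](R)) → 3
  S → 6
  π[f](S) → 6
  (π[c](γ[h; MIN(g)→c](R)) ⋈[c=f] π[f](S)) → 4
  R → 3
  ρ[c/g](R) → 3
  ρ[f/h](ρ[c/g](R)) → 3
  π[c,f](ρ[f/h](ρ[c/g](R))) → 3
  ((π[c](γ[h; MIN(g)→c](R)) ⋈[c=f] π[f](S)) − π[c,f](ρ[f/h](ρ[c/g](R)))) → 4
  R → 3
  ρ[c/h](R) → 3
  ρ[f/g](ρ[c/h](R)) → 3
  π[c,f](ρ[f/g](ρ[c/h](R))) → 3
  (((π[c](γ[h; MIN(g)→c](R)) ⋈[c=f] π[f](S)) − π[c,f](ρ[f/h](ρ[c/g](R)))) − π[c,f](ρ[f/g](ρ[c/h](R)))) → 4

E1 result:
c | f
1 | 1
1 | 1
3 | 4
4 | 4
6 | 8
8 | 1
8 | 8
E2 result:
c | f
1 | 1
1 | 1
4 | 4
8 | 8
Witness: (3, 4) appears 1× in E1 but 0× in E2.

no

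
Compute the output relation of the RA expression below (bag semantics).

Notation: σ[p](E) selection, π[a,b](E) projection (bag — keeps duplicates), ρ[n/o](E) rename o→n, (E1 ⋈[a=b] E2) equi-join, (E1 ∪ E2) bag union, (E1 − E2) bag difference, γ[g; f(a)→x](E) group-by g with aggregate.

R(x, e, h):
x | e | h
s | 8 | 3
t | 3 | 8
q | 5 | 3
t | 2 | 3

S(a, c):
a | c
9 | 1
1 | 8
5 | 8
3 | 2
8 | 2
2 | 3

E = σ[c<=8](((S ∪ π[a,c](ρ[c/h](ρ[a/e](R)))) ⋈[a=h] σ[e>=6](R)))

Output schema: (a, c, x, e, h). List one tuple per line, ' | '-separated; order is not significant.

Subexpression sizes:
  S → 6
  R → 4
  ρ[a/e](R) → 4
  ρ[c/h](ρ[a/e](R)) → 4
  π[a,c](ρ[c/h](ρ[a/e](R))) → 4
  (S ∪ π[a,c](ρ[c/h](ρ[a/e](R)))) → 10
  R → 4
  σ[e>=6](R) → 1
  ((S ∪ π[a,c](ρ[c/h](ρ[a/e](R)))) ⋈[a=h] σ[e>=6](R)) → 2
  σ[c<=8](((S ∪ π[a,c](ρ[c/h](ρ[a/e](R)))) ⋈[a=h] σ[e>=6](R))) → 2

== RESULT ==
a | c | x | e | h
3 | 2 | s | 8 | 3
3 | 8 | s | 8 | 3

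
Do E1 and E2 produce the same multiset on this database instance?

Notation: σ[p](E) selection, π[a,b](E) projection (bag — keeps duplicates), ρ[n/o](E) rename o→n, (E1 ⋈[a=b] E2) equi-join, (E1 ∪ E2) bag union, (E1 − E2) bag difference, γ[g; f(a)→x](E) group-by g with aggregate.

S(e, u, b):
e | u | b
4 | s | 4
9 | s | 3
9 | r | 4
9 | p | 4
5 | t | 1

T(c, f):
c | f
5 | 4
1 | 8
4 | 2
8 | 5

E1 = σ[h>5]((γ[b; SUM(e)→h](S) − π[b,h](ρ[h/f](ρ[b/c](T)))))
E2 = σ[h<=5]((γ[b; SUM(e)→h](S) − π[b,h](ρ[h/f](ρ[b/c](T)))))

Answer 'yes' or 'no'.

E1 stepwise |·|:
  S → 5
  γ[b; SUM(e)→h](S) → 3
  T → 4
  ρ[b/c](T) → 4
  ρ[h/f](ρ[b/c](T)) → 4
  π[b,h](ρ[h/f](ρ[b/c](T))) → 4
  (γ[b; SUM(e)→h](S) − π[b,h](ρ[h/f](ρ[b/c](T)))) → 3
  σ[h>5]((γ[b; SUM(e)→h](S) − π[b,h](ρ[h/f](ρ[b/c](T))))) → 2
E2 stepwise |·|:
  S → 5
  γ[b; SUM(e)→h](S) → 3
  T → 4
  ρ[b/c](T) → 4
  ρ[h/f](ρ[b/c](T)) → 4
  π[b,h](ρ[h/f](ρ[b/c](T))) → 4
  (γ[b; SUM(e)→h](S) − π[b,h](ρ[h/f](ρ[b/c](T)))) → 3
  σ[h<=5]((γ[b; SUM(e)→h](S) − π[b,h](ρ[h/f](ρ[b/c](T))))) → 1

E1 result:
b | h
3 | 9
4 | 22
E2 result:
b | h
1 | 5
Witness: (4, 22) appears 1× in E1 but 0× in E2.

no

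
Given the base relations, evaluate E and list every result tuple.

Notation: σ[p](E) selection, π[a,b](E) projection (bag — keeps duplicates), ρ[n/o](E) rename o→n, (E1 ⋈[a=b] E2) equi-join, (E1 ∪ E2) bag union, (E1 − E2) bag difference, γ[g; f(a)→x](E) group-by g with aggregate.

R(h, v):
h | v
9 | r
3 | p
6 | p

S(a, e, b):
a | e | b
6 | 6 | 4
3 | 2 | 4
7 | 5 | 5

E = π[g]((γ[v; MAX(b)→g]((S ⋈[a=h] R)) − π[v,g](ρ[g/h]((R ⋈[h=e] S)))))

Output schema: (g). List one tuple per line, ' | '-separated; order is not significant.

Row counts bottom-up:
  S → 3
  R → 3
  (S ⋈[a=h] R) → 2
  γ[v; MAX(b)→g]((S ⋈[a=h] R)) → 1
  R → 3
  S → 3
  (R ⋈[h=e] S) → 1
  ρ[g/h]((R ⋈[h=e] S)) → 1
  π[v,g](ρ[g/h]((R ⋈[h=e] S))) → 1
  (γ[v; MAX(b)→g]((S ⋈[a=h] R)) − π[v,g](ρ[g/h]((R ⋈[h=e] S)))) → 1
  π[g]((γ[v; MAX(b)→g]((S ⋈[a=h] R)) − π[v,g](ρ[g/h]((R ⋈[h=e] S))))) → 1

== RESULT ==
g
4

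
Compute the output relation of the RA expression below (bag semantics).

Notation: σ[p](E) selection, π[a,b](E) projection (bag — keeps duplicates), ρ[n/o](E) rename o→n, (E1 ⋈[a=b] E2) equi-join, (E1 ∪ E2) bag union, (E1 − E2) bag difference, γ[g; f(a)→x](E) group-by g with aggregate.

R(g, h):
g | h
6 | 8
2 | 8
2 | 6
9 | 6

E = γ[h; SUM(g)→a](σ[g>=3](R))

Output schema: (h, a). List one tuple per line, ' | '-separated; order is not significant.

Subexpression sizes:
  R → 4
  σ[g>=3](R) → 2
  γ[h; SUM(g)→a](σ[g>=3](R)) → 2

== RESULT ==
h | a
6 | 9
8 | 6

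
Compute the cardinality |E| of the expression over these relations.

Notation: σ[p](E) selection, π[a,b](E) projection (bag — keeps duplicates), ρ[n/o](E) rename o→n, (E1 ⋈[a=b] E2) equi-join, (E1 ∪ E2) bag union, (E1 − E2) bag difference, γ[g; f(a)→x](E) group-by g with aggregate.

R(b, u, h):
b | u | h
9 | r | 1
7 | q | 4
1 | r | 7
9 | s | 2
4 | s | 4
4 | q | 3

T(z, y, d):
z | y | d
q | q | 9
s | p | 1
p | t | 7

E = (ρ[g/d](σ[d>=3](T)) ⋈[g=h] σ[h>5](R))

Row counts bottom-up:
  T → 3
  σ[d>=3](T) → 2
  ρ[g/d](σ[d>=3](T)) → 2
  R → 6
  σ[h>5](R) → 1
  (ρ[g/d](σ[d>=3](T)) ⋈[g=h] σ[h>5](R)) → 1

|E| = 1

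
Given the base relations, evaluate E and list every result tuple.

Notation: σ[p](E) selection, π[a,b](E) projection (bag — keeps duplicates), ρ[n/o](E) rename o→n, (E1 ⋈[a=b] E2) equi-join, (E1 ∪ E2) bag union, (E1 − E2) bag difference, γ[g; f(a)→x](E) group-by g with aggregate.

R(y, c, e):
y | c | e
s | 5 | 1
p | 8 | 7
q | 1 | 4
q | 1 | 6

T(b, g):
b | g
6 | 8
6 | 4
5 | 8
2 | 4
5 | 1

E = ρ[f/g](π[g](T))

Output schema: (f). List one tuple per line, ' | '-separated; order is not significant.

Per-node cardinality:
  T → 5
  π[g](T) → 5
  ρ[f/g](π[g](T)) → 5

== RESULT ==
f
1
4
4
8
8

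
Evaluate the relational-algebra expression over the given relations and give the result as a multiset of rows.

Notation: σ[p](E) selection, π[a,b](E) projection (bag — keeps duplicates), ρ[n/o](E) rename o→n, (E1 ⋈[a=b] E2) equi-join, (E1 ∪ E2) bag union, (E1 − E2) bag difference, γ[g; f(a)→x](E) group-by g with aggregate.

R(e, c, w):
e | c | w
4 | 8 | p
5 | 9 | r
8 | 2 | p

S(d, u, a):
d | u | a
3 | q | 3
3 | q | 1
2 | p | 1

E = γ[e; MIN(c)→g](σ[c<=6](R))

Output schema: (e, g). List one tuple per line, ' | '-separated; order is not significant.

Row counts bottom-up:
  R → 3
  σ[c<=6](R) → 1
  γ[e; MIN(c)→g](σ[c<=6](R)) → 1

== RESULT ==
e | g
8 | 2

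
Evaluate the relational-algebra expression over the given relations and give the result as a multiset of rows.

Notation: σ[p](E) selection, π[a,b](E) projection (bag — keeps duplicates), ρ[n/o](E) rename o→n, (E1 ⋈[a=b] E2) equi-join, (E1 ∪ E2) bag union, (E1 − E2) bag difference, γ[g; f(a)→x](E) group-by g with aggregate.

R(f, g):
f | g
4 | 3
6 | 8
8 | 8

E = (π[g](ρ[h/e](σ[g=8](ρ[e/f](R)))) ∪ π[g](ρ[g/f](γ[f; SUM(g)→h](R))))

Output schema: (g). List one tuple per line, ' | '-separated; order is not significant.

Subexpression sizes:
  R → 3
  ρ[e/f](R) → 3
  σ[g=8](ρ[e/f](R)) → 2
  ρ[h/e](σ[g=8](ρ[e/f](R))) → 2
  π[g](ρ[h/e](σ[g=8](ρ[e/f](R)))) → 2
  R → 3
  γ[f; SUM(g)→h](R) → 3
  ρ[g/f](γ[f; SUM(g)→h](R)) → 3
  π[g](ρ[g/f](γ[f; SUM(g)→h](R))) → 3
  (π[g](ρ[h/e](σ[g=8](ρ[e/f](R)))) ∪ π[g](ρ[g/f](γ[f; SUM(g)→h](R)))) → 5

== RESULT ==
g
4
6
8
8
8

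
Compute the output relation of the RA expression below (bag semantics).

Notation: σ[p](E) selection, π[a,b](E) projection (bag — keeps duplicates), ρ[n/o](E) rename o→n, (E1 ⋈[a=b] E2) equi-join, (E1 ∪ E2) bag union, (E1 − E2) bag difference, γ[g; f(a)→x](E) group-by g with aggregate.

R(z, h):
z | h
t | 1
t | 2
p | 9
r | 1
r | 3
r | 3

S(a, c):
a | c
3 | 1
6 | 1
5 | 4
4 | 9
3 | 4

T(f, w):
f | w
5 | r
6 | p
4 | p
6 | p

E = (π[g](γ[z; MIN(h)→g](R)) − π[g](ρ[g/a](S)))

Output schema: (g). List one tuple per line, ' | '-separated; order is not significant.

Subexpression sizes:
  R → 6
  γ[z; MIN(h)→g](R) → 3
  π[g](γ[z; MIN(h)→g](R)) → 3
  S → 5
  ρ[g/a](S) → 5
  π[g](ρ[g/a](S)) → 5
  (π[g](γ[z; MIN(h)→g](R)) − π[g](ρ[g/a](S))) → 3

== RESULT ==
g
1
1
9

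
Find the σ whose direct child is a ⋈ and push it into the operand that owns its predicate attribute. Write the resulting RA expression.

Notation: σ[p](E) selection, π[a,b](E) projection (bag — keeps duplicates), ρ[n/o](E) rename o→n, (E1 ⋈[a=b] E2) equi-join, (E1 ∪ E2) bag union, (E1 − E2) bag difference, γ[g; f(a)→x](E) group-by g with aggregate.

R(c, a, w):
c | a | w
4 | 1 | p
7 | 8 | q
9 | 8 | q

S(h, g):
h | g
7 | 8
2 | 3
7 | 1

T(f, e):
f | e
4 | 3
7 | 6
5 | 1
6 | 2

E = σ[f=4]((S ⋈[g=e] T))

σ filters on f, owned by the right side.
E' = (S ⋈[g=e] σ[f=4](T))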